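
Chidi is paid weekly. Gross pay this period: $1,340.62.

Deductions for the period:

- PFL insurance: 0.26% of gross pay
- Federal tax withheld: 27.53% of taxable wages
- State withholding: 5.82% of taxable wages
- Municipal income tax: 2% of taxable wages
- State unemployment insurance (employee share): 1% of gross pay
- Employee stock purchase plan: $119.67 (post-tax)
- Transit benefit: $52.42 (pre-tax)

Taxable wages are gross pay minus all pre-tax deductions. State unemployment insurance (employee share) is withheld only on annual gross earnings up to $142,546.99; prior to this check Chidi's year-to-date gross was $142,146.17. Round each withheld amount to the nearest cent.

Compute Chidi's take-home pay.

Transit benefit: $52.42
Taxable wages = $1,340.62 − $52.42 = $1,288.20
State withholding: $1,288.20 × 0.0582 = $74.97
Municipal income tax: $1,288.20 × 0.02 = $25.76
Federal tax withheld: $1,288.20 × 0.2753 = $354.64
State unemployment insurance (employee share): only $142,546.99 − $142,146.17 = $400.82 of this check is subject → $400.82 × 0.01 = $4.01
PFL insurance: $1,340.62 × 0.0026 = $3.49
Employee stock purchase plan: $119.67
Total deductions = $52.42 + $74.97 + $25.76 + $354.64 + $4.01 + $3.49 + $119.67 = $634.96
Net pay = $1,340.62 − $634.96 = $705.66

$705.66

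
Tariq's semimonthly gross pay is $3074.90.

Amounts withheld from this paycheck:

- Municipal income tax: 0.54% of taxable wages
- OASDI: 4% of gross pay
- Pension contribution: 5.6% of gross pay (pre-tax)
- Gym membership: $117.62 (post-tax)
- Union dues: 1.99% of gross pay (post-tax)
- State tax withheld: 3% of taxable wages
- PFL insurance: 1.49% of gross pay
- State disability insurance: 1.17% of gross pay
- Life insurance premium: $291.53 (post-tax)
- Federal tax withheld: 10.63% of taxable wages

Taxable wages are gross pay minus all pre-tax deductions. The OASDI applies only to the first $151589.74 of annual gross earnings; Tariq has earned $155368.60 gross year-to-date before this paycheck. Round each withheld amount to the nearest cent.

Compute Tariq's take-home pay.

$1939.26

Pension contribution: $3074.90 × 0.056 = $172.19
Taxable wages = $3074.90 − $172.19 = $2902.71
State tax withheld: $2902.71 × 0.03 = $87.08
Municipal income tax: $2902.71 × 0.0054 = $15.67
Federal tax withheld: $2902.71 × 0.1063 = $308.56
OASDI: annual cap $151589.74 already reached (YTD $155368.60), so $0.00
State disability insurance: $3074.90 × 0.0117 = $35.98
PFL insurance: $3074.90 × 0.0149 = $45.82
Union dues: $3074.90 × 0.0199 = $61.19
Life insurance premium: $291.53
Gym membership: $117.62
Total deductions = $172.19 + $87.08 + $15.67 + $308.56 + $0.00 + $35.98 + $45.82 + $61.19 + $291.53 + $117.62 = $1135.64
Net pay = $3074.90 − $1135.64 = $1939.26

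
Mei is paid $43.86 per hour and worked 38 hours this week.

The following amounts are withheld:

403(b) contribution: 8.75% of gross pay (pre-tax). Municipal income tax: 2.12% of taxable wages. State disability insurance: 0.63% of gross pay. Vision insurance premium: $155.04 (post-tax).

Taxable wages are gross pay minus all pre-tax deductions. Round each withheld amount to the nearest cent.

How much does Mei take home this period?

Gross pay: 38 × $43.86 = $1666.68
403(b) contribution: $1666.68 × 0.0875 = $145.83
Taxable wages = $1666.68 − $145.83 = $1520.85
Municipal income tax: $1520.85 × 0.0212 = $32.24
State disability insurance: $1666.68 × 0.0063 = $10.50
Vision insurance premium: $155.04
Total deductions = $145.83 + $32.24 + $10.50 + $155.04 = $343.61
Net pay = $1666.68 − $343.61 = $1323.07

$1323.07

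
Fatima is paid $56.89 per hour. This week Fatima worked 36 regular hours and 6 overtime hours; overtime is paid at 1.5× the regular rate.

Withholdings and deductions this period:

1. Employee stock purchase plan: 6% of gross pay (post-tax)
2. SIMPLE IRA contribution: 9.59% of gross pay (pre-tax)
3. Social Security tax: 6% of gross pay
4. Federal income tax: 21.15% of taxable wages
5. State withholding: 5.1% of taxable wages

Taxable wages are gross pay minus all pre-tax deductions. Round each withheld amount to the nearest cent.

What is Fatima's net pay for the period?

Regular pay: 36 × $56.89 = $2,048.04
Overtime pay: 6 × $56.89 × 1.5 = $512.01
Gross pay = $2,048.04 + $512.01 = $2,560.05
SIMPLE IRA contribution: $2,560.05 × 0.0959 = $245.51
Taxable wages = $2,560.05 − $245.51 = $2,314.54
Federal income tax: $2,314.54 × 0.2115 = $489.53
State withholding: $2,314.54 × 0.051 = $118.04
Social Security tax: $2,560.05 × 0.06 = $153.60
Employee stock purchase plan: $2,560.05 × 0.06 = $153.60
Total deductions = $245.51 + $489.53 + $118.04 + $153.60 + $153.60 = $1,160.28
Net pay = $2,560.05 − $1,160.28 = $1,399.77

$1,399.77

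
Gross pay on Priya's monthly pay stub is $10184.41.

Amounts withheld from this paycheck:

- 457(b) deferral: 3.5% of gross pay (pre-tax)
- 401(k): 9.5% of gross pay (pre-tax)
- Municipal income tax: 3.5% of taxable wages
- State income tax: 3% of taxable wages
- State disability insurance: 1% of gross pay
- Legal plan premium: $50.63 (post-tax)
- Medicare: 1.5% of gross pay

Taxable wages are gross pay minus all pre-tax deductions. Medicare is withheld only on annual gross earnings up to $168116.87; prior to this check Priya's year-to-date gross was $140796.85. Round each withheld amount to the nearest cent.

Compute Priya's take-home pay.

$7979.27

401(k): $10184.41 × 0.095 = $967.52
457(b) deferral: $10184.41 × 0.035 = $356.45
Pre-tax total = $967.52 + $356.45 = $1323.97
Taxable wages = $10184.41 − $1323.97 = $8860.44
State income tax: $8860.44 × 0.03 = $265.81
Municipal income tax: $8860.44 × 0.035 = $310.12
Medicare: cap not yet reached, full $10184.41 is subject → $10184.41 × 0.015 = $152.77
State disability insurance: $10184.41 × 0.01 = $101.84
Legal plan premium: $50.63
Total deductions = $967.52 + $356.45 + $265.81 + $310.12 + $152.77 + $101.84 + $50.63 = $2205.14
Net pay = $10184.41 − $2205.14 = $7979.27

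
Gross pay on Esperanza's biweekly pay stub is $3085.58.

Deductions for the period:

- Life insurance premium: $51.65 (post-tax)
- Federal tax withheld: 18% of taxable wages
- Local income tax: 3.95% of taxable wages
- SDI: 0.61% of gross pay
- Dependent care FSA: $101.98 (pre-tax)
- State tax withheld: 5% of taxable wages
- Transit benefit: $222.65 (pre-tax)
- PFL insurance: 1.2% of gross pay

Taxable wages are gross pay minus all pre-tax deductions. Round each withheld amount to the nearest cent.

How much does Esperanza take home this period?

Transit benefit: $222.65
Dependent care FSA: $101.98
Pre-tax total = $222.65 + $101.98 = $324.63
Taxable wages = $3085.58 − $324.63 = $2760.95
State tax withheld: $2760.95 × 0.05 = $138.05
Federal tax withheld: $2760.95 × 0.18 = $496.97
Local income tax: $2760.95 × 0.0395 = $109.06
SDI: $3085.58 × 0.0061 = $18.82
PFL insurance: $3085.58 × 0.012 = $37.03
Life insurance premium: $51.65
Total deductions = $222.65 + $101.98 + $138.05 + $496.97 + $109.06 + $18.82 + $37.03 + $51.65 = $1176.21
Net pay = $3085.58 − $1176.21 = $1909.37

$1909.37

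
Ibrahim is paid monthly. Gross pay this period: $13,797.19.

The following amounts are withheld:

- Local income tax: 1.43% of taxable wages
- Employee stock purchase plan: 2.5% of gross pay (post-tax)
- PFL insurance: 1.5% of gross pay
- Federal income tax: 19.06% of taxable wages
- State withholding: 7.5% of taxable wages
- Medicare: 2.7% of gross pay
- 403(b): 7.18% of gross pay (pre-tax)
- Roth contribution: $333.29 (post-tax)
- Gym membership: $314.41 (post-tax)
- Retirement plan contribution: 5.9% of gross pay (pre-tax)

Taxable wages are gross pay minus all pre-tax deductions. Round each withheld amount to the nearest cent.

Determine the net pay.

Retirement plan contribution: $13,797.19 × 0.059 = $814.03
403(b): $13,797.19 × 0.0718 = $990.64
Pre-tax total = $814.03 + $990.64 = $1,804.67
Taxable wages = $13,797.19 − $1,804.67 = $11,992.52
State withholding: $11,992.52 × 0.075 = $899.44
Federal income tax: $11,992.52 × 0.1906 = $2,285.77
Local income tax: $11,992.52 × 0.0143 = $171.49
PFL insurance: $13,797.19 × 0.015 = $206.96
Medicare: $13,797.19 × 0.027 = $372.52
Gym membership: $314.41
Employee stock purchase plan: $13,797.19 × 0.025 = $344.93
Roth contribution: $333.29
Total deductions = $814.03 + $990.64 + $899.44 + $2,285.77 + $171.49 + $206.96 + $372.52 + $314.41 + $344.93 + $333.29 = $6,733.48
Net pay = $13,797.19 − $6,733.48 = $7,063.71

$7,063.71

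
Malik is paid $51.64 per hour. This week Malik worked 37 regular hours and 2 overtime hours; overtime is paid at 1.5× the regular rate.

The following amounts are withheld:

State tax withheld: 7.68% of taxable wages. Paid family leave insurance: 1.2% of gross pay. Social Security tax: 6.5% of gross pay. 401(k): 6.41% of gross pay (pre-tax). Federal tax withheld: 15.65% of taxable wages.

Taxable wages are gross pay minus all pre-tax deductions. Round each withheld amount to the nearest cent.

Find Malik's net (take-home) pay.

$1,323.13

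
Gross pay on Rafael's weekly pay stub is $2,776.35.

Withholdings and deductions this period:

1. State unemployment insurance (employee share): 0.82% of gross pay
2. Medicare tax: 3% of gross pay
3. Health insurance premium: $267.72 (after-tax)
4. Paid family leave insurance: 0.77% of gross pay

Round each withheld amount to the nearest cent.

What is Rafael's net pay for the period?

$2,381.19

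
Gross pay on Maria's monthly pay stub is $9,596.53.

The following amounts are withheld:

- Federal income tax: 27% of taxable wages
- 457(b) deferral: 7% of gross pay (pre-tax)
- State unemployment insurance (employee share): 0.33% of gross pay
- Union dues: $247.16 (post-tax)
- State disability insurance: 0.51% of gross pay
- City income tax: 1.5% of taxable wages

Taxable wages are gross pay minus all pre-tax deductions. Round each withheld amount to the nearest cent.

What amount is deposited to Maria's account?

$6,053.44

457(b) deferral: $9,596.53 × 0.07 = $671.76
Taxable wages = $9,596.53 − $671.76 = $8,924.77
Federal income tax: $8,924.77 × 0.27 = $2,409.69
City income tax: $8,924.77 × 0.015 = $133.87
State unemployment insurance (employee share): $9,596.53 × 0.0033 = $31.67
State disability insurance: $9,596.53 × 0.0051 = $48.94
Union dues: $247.16
Total deductions = $671.76 + $2,409.69 + $133.87 + $31.67 + $48.94 + $247.16 = $3,543.09
Net pay = $9,596.53 − $3,543.09 = $6,053.44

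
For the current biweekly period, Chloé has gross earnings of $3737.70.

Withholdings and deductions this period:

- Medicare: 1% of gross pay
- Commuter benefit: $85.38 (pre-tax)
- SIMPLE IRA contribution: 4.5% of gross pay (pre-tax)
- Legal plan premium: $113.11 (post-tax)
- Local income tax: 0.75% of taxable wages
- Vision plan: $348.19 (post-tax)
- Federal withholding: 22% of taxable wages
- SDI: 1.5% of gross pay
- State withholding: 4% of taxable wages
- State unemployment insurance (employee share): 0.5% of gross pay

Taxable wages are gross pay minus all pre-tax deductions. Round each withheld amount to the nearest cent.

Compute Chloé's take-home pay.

$1978.68

Commuter benefit: $85.38
SIMPLE IRA contribution: $3737.70 × 0.045 = $168.20
Pre-tax total = $85.38 + $168.20 = $253.58
Taxable wages = $3737.70 − $253.58 = $3484.12
State withholding: $3484.12 × 0.04 = $139.36
Federal withholding: $3484.12 × 0.22 = $766.51
Local income tax: $3484.12 × 0.0075 = $26.13
SDI: $3737.70 × 0.015 = $56.07
State unemployment insurance (employee share): $3737.70 × 0.005 = $18.69
Medicare: $3737.70 × 0.01 = $37.38
Legal plan premium: $113.11
Vision plan: $348.19
Total deductions = $85.38 + $168.20 + $139.36 + $766.51 + $26.13 + $56.07 + $18.69 + $37.38 + $113.11 + $348.19 = $1759.02
Net pay = $3737.70 − $1759.02 = $1978.68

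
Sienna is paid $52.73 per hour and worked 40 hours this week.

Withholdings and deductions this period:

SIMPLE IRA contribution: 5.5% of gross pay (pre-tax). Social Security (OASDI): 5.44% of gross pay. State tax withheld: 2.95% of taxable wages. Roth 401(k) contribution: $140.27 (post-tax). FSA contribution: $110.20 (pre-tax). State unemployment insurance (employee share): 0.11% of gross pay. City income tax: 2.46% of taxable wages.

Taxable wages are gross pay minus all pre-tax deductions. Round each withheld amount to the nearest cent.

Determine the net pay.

$1,523.79

Gross pay: 40 × $52.73 = $2,109.20
FSA contribution: $110.20
SIMPLE IRA contribution: $2,109.20 × 0.055 = $116.01
Pre-tax total = $110.20 + $116.01 = $226.21
Taxable wages = $2,109.20 − $226.21 = $1,882.99
State tax withheld: $1,882.99 × 0.0295 = $55.55
City income tax: $1,882.99 × 0.0246 = $46.32
Social Security (OASDI): $2,109.20 × 0.0544 = $114.74
State unemployment insurance (employee share): $2,109.20 × 0.0011 = $2.32
Roth 401(k) contribution: $140.27
Total deductions = $110.20 + $116.01 + $55.55 + $46.32 + $114.74 + $2.32 + $140.27 = $585.41
Net pay = $2,109.20 − $585.41 = $1,523.79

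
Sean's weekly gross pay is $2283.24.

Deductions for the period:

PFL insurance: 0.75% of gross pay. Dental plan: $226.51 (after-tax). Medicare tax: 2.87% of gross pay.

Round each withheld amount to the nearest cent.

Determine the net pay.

$1974.08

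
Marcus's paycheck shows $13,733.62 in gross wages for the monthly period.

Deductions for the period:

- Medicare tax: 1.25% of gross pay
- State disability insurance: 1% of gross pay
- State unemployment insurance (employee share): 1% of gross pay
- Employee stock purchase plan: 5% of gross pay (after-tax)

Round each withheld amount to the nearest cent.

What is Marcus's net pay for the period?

Medicare tax: $13,733.62 × 0.0125 = $171.67
State unemployment insurance (employee share): $13,733.62 × 0.01 = $137.34
State disability insurance: $13,733.62 × 0.01 = $137.34
Employee stock purchase plan: $13,733.62 × 0.05 = $686.68
Total deductions = $171.67 + $137.34 + $137.34 + $686.68 = $1,133.03
Net pay = $13,733.62 − $1,133.03 = $12,600.59

$12,600.59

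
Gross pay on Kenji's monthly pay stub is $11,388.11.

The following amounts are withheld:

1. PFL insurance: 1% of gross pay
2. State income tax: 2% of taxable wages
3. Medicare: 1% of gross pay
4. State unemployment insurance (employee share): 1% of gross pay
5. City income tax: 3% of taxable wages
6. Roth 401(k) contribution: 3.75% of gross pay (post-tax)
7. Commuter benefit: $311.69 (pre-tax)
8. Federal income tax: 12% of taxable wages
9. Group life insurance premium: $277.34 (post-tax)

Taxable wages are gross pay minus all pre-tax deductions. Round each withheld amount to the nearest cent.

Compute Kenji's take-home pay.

$8,147.40

Commuter benefit: $311.69
Taxable wages = $11,388.11 − $311.69 = $11,076.42
State income tax: $11,076.42 × 0.02 = $221.53
City income tax: $11,076.42 × 0.03 = $332.29
Federal income tax: $11,076.42 × 0.12 = $1,329.17
PFL insurance: $11,388.11 × 0.01 = $113.88
Medicare: $11,388.11 × 0.01 = $113.88
State unemployment insurance (employee share): $11,388.11 × 0.01 = $113.88
Roth 401(k) contribution: $11,388.11 × 0.0375 = $427.05
Group life insurance premium: $277.34
Total deductions = $311.69 + $221.53 + $332.29 + $1,329.17 + $113.88 + $113.88 + $113.88 + $427.05 + $277.34 = $3,240.71
Net pay = $11,388.11 − $3,240.71 = $8,147.40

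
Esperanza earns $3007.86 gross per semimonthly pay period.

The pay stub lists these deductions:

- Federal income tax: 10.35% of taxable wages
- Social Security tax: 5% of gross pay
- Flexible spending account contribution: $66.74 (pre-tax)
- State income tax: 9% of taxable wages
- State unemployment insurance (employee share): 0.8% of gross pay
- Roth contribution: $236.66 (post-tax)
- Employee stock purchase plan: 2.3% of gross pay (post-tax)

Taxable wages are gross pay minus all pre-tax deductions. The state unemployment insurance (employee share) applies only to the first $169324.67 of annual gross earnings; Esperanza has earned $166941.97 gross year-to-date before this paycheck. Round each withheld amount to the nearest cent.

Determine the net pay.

$1896.72

Flexible spending account contribution: $66.74
Taxable wages = $3007.86 − $66.74 = $2941.12
Federal income tax: $2941.12 × 0.1035 = $304.41
State income tax: $2941.12 × 0.09 = $264.70
State unemployment insurance (employee share): only $169324.67 − $166941.97 = $2382.70 of this check is subject → $2382.70 × 0.008 = $19.06
Social Security tax: $3007.86 × 0.05 = $150.39
Employee stock purchase plan: $3007.86 × 0.023 = $69.18
Roth contribution: $236.66
Total deductions = $66.74 + $304.41 + $264.70 + $19.06 + $150.39 + $69.18 + $236.66 = $1111.14
Net pay = $3007.86 − $1111.14 = $1896.72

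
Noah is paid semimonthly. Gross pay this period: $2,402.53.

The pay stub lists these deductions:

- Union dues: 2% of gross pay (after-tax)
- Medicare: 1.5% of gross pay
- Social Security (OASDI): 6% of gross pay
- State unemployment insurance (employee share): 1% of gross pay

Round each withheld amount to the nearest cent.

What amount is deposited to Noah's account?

$2,150.26

State unemployment insurance (employee share): $2,402.53 × 0.01 = $24.03
Social Security (OASDI): $2,402.53 × 0.06 = $144.15
Medicare: $2,402.53 × 0.015 = $36.04
Union dues: $2,402.53 × 0.02 = $48.05
Total deductions = $24.03 + $144.15 + $36.04 + $48.05 = $252.27
Net pay = $2,402.53 − $252.27 = $2,150.26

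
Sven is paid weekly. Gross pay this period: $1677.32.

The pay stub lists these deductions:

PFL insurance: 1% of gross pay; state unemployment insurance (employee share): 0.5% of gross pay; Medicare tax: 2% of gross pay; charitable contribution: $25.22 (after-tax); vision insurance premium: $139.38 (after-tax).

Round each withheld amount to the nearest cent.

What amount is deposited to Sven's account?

$1454.01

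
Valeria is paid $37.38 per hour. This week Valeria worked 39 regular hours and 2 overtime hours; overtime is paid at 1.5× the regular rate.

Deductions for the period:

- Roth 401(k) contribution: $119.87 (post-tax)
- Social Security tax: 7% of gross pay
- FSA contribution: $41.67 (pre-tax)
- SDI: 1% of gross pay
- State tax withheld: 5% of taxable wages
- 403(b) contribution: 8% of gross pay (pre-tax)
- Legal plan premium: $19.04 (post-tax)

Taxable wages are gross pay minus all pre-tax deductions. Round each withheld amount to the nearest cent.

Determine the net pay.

Regular pay: 39 × $37.38 = $1457.82
Overtime pay: 2 × $37.38 × 1.5 = $112.14
Gross pay = $1457.82 + $112.14 = $1569.96
403(b) contribution: $1569.96 × 0.08 = $125.60
FSA contribution: $41.67
Pre-tax total = $125.60 + $41.67 = $167.27
Taxable wages = $1569.96 − $167.27 = $1402.69
State tax withheld: $1402.69 × 0.05 = $70.13
Social Security tax: $1569.96 × 0.07 = $109.90
SDI: $1569.96 × 0.01 = $15.70
Legal plan premium: $19.04
Roth 401(k) contribution: $119.87
Total deductions = $125.60 + $41.67 + $70.13 + $109.90 + $15.70 + $19.04 + $119.87 = $501.91
Net pay = $1569.96 − $501.91 = $1068.05

$1068.05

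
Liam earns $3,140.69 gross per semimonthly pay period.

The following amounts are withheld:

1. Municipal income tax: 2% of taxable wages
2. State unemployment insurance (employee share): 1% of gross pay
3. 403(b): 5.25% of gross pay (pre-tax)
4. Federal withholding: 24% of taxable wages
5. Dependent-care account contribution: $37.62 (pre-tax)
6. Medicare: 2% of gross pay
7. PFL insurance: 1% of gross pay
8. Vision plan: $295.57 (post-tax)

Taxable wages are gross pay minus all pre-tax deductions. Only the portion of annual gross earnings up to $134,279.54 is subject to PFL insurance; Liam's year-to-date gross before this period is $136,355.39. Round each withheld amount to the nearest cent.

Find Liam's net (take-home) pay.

Dependent-care account contribution: $37.62
403(b): $3,140.69 × 0.0525 = $164.89
Pre-tax total = $37.62 + $164.89 = $202.51
Taxable wages = $3,140.69 − $202.51 = $2,938.18
Municipal income tax: $2,938.18 × 0.02 = $58.76
Federal withholding: $2,938.18 × 0.24 = $705.16
State unemployment insurance (employee share): $3,140.69 × 0.01 = $31.41
PFL insurance: annual cap $134,279.54 already reached (YTD $136,355.39), so $0.00
Medicare: $3,140.69 × 0.02 = $62.81
Vision plan: $295.57
Total deductions = $37.62 + $164.89 + $58.76 + $705.16 + $31.41 + $0.00 + $62.81 + $295.57 = $1,356.22
Net pay = $3,140.69 − $1,356.22 = $1,784.47

$1,784.47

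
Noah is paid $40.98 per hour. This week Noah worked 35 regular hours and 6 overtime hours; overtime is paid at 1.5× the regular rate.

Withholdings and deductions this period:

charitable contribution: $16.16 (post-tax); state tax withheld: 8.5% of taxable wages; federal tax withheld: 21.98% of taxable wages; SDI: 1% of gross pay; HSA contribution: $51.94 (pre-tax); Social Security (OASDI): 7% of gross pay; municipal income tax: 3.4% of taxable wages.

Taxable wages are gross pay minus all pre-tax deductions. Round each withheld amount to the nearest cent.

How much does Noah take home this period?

$997.47

Regular pay: 35 × $40.98 = $1434.30
Overtime pay: 6 × $40.98 × 1.5 = $368.82
Gross pay = $1434.30 + $368.82 = $1803.12
HSA contribution: $51.94
Taxable wages = $1803.12 − $51.94 = $1751.18
State tax withheld: $1751.18 × 0.085 = $148.85
Municipal income tax: $1751.18 × 0.034 = $59.54
Federal tax withheld: $1751.18 × 0.2198 = $384.91
SDI: $1803.12 × 0.01 = $18.03
Social Security (OASDI): $1803.12 × 0.07 = $126.22
Charitable contribution: $16.16
Total deductions = $51.94 + $148.85 + $59.54 + $384.91 + $18.03 + $126.22 + $16.16 = $805.65
Net pay = $1803.12 − $805.65 = $997.47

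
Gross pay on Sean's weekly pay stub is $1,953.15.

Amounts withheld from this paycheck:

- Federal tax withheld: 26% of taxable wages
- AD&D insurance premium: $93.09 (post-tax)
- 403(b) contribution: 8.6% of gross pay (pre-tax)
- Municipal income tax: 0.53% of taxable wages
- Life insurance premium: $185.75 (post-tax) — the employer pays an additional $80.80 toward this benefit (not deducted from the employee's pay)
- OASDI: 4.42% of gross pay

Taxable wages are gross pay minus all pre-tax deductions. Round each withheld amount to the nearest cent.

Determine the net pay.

403(b) contribution: $1,953.15 × 0.086 = $167.97
Taxable wages = $1,953.15 − $167.97 = $1,785.18
Municipal income tax: $1,785.18 × 0.0053 = $9.46
Federal tax withheld: $1,785.18 × 0.26 = $464.15
OASDI: $1,953.15 × 0.0442 = $86.33
Life insurance premium: $185.75
AD&D insurance premium: $93.09
(Employer's $80.80 toward life insurance premium is not withheld from the employee.)
Total deductions = $167.97 + $9.46 + $464.15 + $86.33 + $185.75 + $93.09 = $1,006.75
Net pay = $1,953.15 − $1,006.75 = $946.40

$946.40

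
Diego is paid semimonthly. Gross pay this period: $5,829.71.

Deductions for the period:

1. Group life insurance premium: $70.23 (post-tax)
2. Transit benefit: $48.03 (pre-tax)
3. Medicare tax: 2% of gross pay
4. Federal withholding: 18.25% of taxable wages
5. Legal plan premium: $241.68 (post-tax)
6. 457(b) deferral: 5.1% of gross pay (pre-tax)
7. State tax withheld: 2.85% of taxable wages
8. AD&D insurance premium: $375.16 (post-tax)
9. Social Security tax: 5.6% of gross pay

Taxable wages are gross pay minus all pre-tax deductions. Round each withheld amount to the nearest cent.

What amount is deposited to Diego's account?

$3,197.04

Transit benefit: $48.03
457(b) deferral: $5,829.71 × 0.051 = $297.32
Pre-tax total = $48.03 + $297.32 = $345.35
Taxable wages = $5,829.71 − $345.35 = $5,484.36
State tax withheld: $5,484.36 × 0.0285 = $156.30
Federal withholding: $5,484.36 × 0.1825 = $1,000.90
Social Security tax: $5,829.71 × 0.056 = $326.46
Medicare tax: $5,829.71 × 0.02 = $116.59
Group life insurance premium: $70.23
Legal plan premium: $241.68
AD&D insurance premium: $375.16
Total deductions = $48.03 + $297.32 + $156.30 + $1,000.90 + $326.46 + $116.59 + $70.23 + $241.68 + $375.16 = $2,632.67
Net pay = $5,829.71 − $2,632.67 = $3,197.04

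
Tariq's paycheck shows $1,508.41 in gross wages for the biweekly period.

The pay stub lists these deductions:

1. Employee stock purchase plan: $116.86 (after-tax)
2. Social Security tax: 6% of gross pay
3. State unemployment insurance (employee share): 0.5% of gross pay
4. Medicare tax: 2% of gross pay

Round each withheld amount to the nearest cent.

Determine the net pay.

Medicare tax: $1,508.41 × 0.02 = $30.17
State unemployment insurance (employee share): $1,508.41 × 0.005 = $7.54
Social Security tax: $1,508.41 × 0.06 = $90.50
Employee stock purchase plan: $116.86
Total deductions = $30.17 + $7.54 + $90.50 + $116.86 = $245.07
Net pay = $1,508.41 − $245.07 = $1,263.34

$1,263.34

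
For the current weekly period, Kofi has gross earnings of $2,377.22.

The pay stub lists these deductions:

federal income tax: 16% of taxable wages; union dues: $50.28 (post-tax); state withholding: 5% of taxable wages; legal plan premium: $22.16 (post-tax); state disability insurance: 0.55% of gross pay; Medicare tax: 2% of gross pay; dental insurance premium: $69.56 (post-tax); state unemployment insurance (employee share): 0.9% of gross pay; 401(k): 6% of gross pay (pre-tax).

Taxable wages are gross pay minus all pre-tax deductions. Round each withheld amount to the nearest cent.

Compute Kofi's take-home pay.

$1,541.33

401(k): $2,377.22 × 0.06 = $142.63
Taxable wages = $2,377.22 − $142.63 = $2,234.59
State withholding: $2,234.59 × 0.05 = $111.73
Federal income tax: $2,234.59 × 0.16 = $357.53
Medicare tax: $2,377.22 × 0.02 = $47.54
State unemployment insurance (employee share): $2,377.22 × 0.009 = $21.39
State disability insurance: $2,377.22 × 0.0055 = $13.07
Union dues: $50.28
Legal plan premium: $22.16
Dental insurance premium: $69.56
Total deductions = $142.63 + $111.73 + $357.53 + $47.54 + $21.39 + $13.07 + $50.28 + $22.16 + $69.56 = $835.89
Net pay = $2,377.22 − $835.89 = $1,541.33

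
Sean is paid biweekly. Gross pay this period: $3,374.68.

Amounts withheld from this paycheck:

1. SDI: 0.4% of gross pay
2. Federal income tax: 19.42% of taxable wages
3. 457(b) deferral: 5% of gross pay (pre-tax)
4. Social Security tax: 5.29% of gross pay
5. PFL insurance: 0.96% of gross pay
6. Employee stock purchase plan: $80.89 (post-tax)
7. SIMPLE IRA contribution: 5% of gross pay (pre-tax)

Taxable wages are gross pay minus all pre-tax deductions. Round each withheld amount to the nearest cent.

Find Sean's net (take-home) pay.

$2,142.08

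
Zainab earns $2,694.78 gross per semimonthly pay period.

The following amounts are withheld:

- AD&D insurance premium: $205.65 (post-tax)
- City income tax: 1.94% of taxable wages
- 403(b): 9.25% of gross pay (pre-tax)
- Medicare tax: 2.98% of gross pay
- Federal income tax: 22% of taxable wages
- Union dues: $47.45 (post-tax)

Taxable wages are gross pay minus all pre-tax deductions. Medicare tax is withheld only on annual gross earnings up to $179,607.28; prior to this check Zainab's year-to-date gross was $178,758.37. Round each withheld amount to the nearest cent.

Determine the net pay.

$1,581.66

403(b): $2,694.78 × 0.0925 = $249.27
Taxable wages = $2,694.78 − $249.27 = $2,445.51
City income tax: $2,445.51 × 0.0194 = $47.44
Federal income tax: $2,445.51 × 0.22 = $538.01
Medicare tax: only $179,607.28 − $178,758.37 = $848.91 of this check is subject → $848.91 × 0.0298 = $25.30
AD&D insurance premium: $205.65
Union dues: $47.45
Total deductions = $249.27 + $47.44 + $538.01 + $25.30 + $205.65 + $47.45 = $1,113.12
Net pay = $2,694.78 − $1,113.12 = $1,581.66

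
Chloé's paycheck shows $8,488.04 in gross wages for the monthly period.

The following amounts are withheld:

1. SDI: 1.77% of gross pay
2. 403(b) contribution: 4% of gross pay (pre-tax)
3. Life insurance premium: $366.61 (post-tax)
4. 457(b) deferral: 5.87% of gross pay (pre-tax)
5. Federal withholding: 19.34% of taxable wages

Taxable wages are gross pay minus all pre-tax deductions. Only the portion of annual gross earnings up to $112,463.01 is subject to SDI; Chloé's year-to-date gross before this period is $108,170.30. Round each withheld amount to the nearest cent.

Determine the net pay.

$5,728.12

403(b) contribution: $8,488.04 × 0.04 = $339.52
457(b) deferral: $8,488.04 × 0.0587 = $498.25
Pre-tax total = $339.52 + $498.25 = $837.77
Taxable wages = $8,488.04 − $837.77 = $7,650.27
Federal withholding: $7,650.27 × 0.1934 = $1,479.56
SDI: only $112,463.01 − $108,170.30 = $4,292.71 of this check is subject → $4,292.71 × 0.0177 = $75.98
Life insurance premium: $366.61
Total deductions = $339.52 + $498.25 + $1,479.56 + $75.98 + $366.61 = $2,759.92
Net pay = $8,488.04 − $2,759.92 = $5,728.12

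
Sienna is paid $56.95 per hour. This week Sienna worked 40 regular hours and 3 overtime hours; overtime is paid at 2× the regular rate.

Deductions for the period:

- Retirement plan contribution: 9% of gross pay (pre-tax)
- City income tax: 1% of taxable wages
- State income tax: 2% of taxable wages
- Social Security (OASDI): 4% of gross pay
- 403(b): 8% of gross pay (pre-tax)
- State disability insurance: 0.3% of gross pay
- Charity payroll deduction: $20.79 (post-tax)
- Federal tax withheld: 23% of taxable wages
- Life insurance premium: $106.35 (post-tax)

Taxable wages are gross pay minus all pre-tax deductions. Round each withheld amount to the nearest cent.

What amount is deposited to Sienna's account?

$1,369.23

Regular pay: 40 × $56.95 = $2,278.00
Overtime pay: 3 × $56.95 × 2 = $341.70
Gross pay = $2,278.00 + $341.70 = $2,619.70
Retirement plan contribution: $2,619.70 × 0.09 = $235.77
403(b): $2,619.70 × 0.08 = $209.58
Pre-tax total = $235.77 + $209.58 = $445.35
Taxable wages = $2,619.70 − $445.35 = $2,174.35
Federal tax withheld: $2,174.35 × 0.23 = $500.10
City income tax: $2,174.35 × 0.01 = $21.74
State income tax: $2,174.35 × 0.02 = $43.49
State disability insurance: $2,619.70 × 0.003 = $7.86
Social Security (OASDI): $2,619.70 × 0.04 = $104.79
Life insurance premium: $106.35
Charity payroll deduction: $20.79
Total deductions = $235.77 + $209.58 + $500.10 + $21.74 + $43.49 + $7.86 + $104.79 + $106.35 + $20.79 = $1,250.47
Net pay = $2,619.70 − $1,250.47 = $1,369.23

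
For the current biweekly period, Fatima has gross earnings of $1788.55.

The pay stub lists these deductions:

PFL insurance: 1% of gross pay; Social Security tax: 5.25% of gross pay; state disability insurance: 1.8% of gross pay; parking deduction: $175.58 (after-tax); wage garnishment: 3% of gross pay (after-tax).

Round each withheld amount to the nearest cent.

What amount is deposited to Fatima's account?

PFL insurance: $1788.55 × 0.01 = $17.89
State disability insurance: $1788.55 × 0.018 = $32.19
Social Security tax: $1788.55 × 0.0525 = $93.90
Parking deduction: $175.58
Wage garnishment: $1788.55 × 0.03 = $53.66
Total deductions = $17.89 + $32.19 + $93.90 + $175.58 + $53.66 = $373.22
Net pay = $1788.55 − $373.22 = $1415.33

$1415.33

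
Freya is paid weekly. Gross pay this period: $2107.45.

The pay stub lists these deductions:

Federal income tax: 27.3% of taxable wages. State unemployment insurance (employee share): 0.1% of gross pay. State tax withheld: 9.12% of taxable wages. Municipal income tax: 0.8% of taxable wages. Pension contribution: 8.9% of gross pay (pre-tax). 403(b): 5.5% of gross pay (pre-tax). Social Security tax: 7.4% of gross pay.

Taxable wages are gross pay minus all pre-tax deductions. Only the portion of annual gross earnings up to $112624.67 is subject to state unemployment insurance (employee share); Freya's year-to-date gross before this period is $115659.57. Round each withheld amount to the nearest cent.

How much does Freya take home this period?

$976.59

403(b): $2107.45 × 0.055 = $115.91
Pension contribution: $2107.45 × 0.089 = $187.56
Pre-tax total = $115.91 + $187.56 = $303.47
Taxable wages = $2107.45 − $303.47 = $1803.98
State tax withheld: $1803.98 × 0.0912 = $164.52
Federal income tax: $1803.98 × 0.273 = $492.49
Municipal income tax: $1803.98 × 0.008 = $14.43
Social Security tax: $2107.45 × 0.074 = $155.95
State unemployment insurance (employee share): annual cap $112624.67 already reached (YTD $115659.57), so $0.00
Total deductions = $115.91 + $187.56 + $164.52 + $492.49 + $14.43 + $155.95 + $0.00 = $1130.86
Net pay = $2107.45 − $1130.86 = $976.59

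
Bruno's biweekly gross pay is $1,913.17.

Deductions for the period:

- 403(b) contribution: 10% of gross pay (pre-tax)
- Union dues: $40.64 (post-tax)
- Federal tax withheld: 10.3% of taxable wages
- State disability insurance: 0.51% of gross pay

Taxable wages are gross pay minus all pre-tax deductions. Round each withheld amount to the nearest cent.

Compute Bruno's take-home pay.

403(b) contribution: $1,913.17 × 0.1 = $191.32
Taxable wages = $1,913.17 − $191.32 = $1,721.85
Federal tax withheld: $1,721.85 × 0.103 = $177.35
State disability insurance: $1,913.17 × 0.0051 = $9.76
Union dues: $40.64
Total deductions = $191.32 + $177.35 + $9.76 + $40.64 = $419.07
Net pay = $1,913.17 − $419.07 = $1,494.10

$1,494.10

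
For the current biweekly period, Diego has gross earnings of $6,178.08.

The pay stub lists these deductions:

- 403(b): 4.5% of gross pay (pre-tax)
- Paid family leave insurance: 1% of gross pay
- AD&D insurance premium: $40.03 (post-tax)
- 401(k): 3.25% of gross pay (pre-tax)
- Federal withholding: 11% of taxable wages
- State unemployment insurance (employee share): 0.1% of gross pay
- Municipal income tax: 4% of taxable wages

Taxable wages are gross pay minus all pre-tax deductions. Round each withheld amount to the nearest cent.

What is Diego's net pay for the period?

$4,736.40

401(k): $6,178.08 × 0.0325 = $200.79
403(b): $6,178.08 × 0.045 = $278.01
Pre-tax total = $200.79 + $278.01 = $478.80
Taxable wages = $6,178.08 − $478.80 = $5,699.28
Federal withholding: $5,699.28 × 0.11 = $626.92
Municipal income tax: $5,699.28 × 0.04 = $227.97
Paid family leave insurance: $6,178.08 × 0.01 = $61.78
State unemployment insurance (employee share): $6,178.08 × 0.001 = $6.18
AD&D insurance premium: $40.03
Total deductions = $200.79 + $278.01 + $626.92 + $227.97 + $61.78 + $6.18 + $40.03 = $1,441.68
Net pay = $6,178.08 − $1,441.68 = $4,736.40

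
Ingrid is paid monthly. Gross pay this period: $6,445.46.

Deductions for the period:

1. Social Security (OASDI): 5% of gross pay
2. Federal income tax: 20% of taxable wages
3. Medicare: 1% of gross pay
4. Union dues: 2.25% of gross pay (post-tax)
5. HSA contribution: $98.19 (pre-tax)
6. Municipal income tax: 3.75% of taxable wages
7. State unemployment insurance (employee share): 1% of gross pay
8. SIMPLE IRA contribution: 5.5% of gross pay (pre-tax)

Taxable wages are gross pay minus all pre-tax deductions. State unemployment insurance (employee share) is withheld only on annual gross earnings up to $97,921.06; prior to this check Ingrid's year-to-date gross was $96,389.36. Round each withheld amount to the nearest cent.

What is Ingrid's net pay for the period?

SIMPLE IRA contribution: $6,445.46 × 0.055 = $354.50
HSA contribution: $98.19
Pre-tax total = $354.50 + $98.19 = $452.69
Taxable wages = $6,445.46 − $452.69 = $5,992.77
Federal income tax: $5,992.77 × 0.2 = $1,198.55
Municipal income tax: $5,992.77 × 0.0375 = $224.73
Medicare: $6,445.46 × 0.01 = $64.45
Social Security (OASDI): $6,445.46 × 0.05 = $322.27
State unemployment insurance (employee share): only $97,921.06 − $96,389.36 = $1,531.70 of this check is subject → $1,531.70 × 0.01 = $15.32
Union dues: $6,445.46 × 0.0225 = $145.02
Total deductions = $354.50 + $98.19 + $1,198.55 + $224.73 + $64.45 + $322.27 + $15.32 + $145.02 = $2,423.03
Net pay = $6,445.46 − $2,423.03 = $4,022.43

$4,022.43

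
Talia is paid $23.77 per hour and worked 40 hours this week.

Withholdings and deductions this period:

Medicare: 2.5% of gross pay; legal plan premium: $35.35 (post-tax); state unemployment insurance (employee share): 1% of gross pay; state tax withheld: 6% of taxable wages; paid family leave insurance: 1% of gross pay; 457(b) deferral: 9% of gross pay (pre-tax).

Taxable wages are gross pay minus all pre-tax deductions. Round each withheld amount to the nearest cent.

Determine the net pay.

$735.18

Gross pay: 40 × $23.77 = $950.80
457(b) deferral: $950.80 × 0.09 = $85.57
Taxable wages = $950.80 − $85.57 = $865.23
State tax withheld: $865.23 × 0.06 = $51.91
State unemployment insurance (employee share): $950.80 × 0.01 = $9.51
Paid family leave insurance: $950.80 × 0.01 = $9.51
Medicare: $950.80 × 0.025 = $23.77
Legal plan premium: $35.35
Total deductions = $85.57 + $51.91 + $9.51 + $9.51 + $23.77 + $35.35 = $215.62
Net pay = $950.80 − $215.62 = $735.18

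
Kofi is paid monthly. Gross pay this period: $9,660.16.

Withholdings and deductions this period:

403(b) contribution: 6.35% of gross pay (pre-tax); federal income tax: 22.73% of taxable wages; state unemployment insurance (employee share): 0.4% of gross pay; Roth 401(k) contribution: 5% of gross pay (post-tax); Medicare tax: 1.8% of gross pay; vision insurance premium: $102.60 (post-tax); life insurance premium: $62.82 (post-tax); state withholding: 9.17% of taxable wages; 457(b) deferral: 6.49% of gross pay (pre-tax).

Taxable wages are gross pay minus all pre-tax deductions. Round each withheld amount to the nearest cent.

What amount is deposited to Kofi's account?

$4,872.93

403(b) contribution: $9,660.16 × 0.0635 = $613.42
457(b) deferral: $9,660.16 × 0.0649 = $626.94
Pre-tax total = $613.42 + $626.94 = $1,240.36
Taxable wages = $9,660.16 − $1,240.36 = $8,419.80
Federal income tax: $8,419.80 × 0.2273 = $1,913.82
State withholding: $8,419.80 × 0.0917 = $772.10
State unemployment insurance (employee share): $9,660.16 × 0.004 = $38.64
Medicare tax: $9,660.16 × 0.018 = $173.88
Vision insurance premium: $102.60
Roth 401(k) contribution: $9,660.16 × 0.05 = $483.01
Life insurance premium: $62.82
Total deductions = $613.42 + $626.94 + $1,913.82 + $772.10 + $38.64 + $173.88 + $102.60 + $483.01 + $62.82 = $4,787.23
Net pay = $9,660.16 − $4,787.23 = $4,872.93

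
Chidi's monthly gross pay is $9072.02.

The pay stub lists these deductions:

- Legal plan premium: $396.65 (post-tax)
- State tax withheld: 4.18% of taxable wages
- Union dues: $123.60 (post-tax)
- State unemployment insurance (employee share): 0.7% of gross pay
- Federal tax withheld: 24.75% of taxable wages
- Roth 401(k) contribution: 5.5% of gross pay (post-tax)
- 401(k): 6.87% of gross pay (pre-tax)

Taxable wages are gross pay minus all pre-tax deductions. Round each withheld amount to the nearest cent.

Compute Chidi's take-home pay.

$4921.83

401(k): $9072.02 × 0.0687 = $623.25
Taxable wages = $9072.02 − $623.25 = $8448.77
Federal tax withheld: $8448.77 × 0.2475 = $2091.07
State tax withheld: $8448.77 × 0.0418 = $353.16
State unemployment insurance (employee share): $9072.02 × 0.007 = $63.50
Union dues: $123.60
Legal plan premium: $396.65
Roth 401(k) contribution: $9072.02 × 0.055 = $498.96
Total deductions = $623.25 + $2091.07 + $353.16 + $63.50 + $123.60 + $396.65 + $498.96 = $4150.19
Net pay = $9072.02 − $4150.19 = $4921.83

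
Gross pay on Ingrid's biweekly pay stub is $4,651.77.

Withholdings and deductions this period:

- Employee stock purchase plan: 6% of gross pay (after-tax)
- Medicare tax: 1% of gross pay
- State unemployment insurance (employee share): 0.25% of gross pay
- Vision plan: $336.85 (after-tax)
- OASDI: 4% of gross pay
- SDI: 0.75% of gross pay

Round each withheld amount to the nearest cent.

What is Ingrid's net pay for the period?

Medicare tax: $4,651.77 × 0.01 = $46.52
SDI: $4,651.77 × 0.0075 = $34.89
State unemployment insurance (employee share): $4,651.77 × 0.0025 = $11.63
OASDI: $4,651.77 × 0.04 = $186.07
Vision plan: $336.85
Employee stock purchase plan: $4,651.77 × 0.06 = $279.11
Total deductions = $46.52 + $34.89 + $11.63 + $186.07 + $336.85 + $279.11 = $895.07
Net pay = $4,651.77 − $895.07 = $3,756.70

$3,756.70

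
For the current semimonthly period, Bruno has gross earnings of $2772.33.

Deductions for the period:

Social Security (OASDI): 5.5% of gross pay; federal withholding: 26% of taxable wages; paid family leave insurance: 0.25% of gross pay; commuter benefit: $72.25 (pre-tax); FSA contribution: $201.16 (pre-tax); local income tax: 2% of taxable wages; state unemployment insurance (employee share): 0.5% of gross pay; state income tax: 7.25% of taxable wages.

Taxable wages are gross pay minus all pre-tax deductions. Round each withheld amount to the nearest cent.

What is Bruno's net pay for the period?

$1444.78

Commuter benefit: $72.25
FSA contribution: $201.16
Pre-tax total = $72.25 + $201.16 = $273.41
Taxable wages = $2772.33 − $273.41 = $2498.92
Local income tax: $2498.92 × 0.02 = $49.98
Federal withholding: $2498.92 × 0.26 = $649.72
State income tax: $2498.92 × 0.0725 = $181.17
Paid family leave insurance: $2772.33 × 0.0025 = $6.93
Social Security (OASDI): $2772.33 × 0.055 = $152.48
State unemployment insurance (employee share): $2772.33 × 0.005 = $13.86
Total deductions = $72.25 + $201.16 + $49.98 + $649.72 + $181.17 + $6.93 + $152.48 + $13.86 = $1327.55
Net pay = $2772.33 − $1327.55 = $1444.78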